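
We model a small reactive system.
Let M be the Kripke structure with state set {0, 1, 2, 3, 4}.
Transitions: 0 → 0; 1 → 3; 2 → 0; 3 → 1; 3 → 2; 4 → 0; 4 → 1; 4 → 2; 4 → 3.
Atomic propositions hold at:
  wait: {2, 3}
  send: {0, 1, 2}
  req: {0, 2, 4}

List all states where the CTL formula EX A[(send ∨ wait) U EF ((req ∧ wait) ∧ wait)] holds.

Sat(send ∨ wait) = {0, 1, 2, 3}
Sat(req ∧ wait) = {2}
Sat((req ∧ wait) ∧ wait) = {2}
EF ((req ∧ wait) ∧ wait): least fixpoint, start Z0 = {2}, add states with some successor in Z. Z1 = {2, 3, 4}; Z2 = {1, 2, 3, 4}; fixed.
Sat(EF ((req ∧ wait) ∧ wait)) = {1, 2, 3, 4}
A[(send ∨ wait) U EF ((req ∧ wait) ∧ wait)]: least fixpoint, start Z0 = Sat(EF ((req ∧ wait) ∧ wait)) = {1, 2, 3, 4}, add states in Sat(send ∨ wait) with every successor in Z. Already a fixed point.
Sat(A[(send ∨ wait) U EF ((req ∧ wait) ∧ wait)]) = {1, 2, 3, 4}
Sat(EX A[(send ∨ wait) U EF ((req ∧ wait) ∧ wait)]) = {s : some successor in {1, 2, 3, 4}} = {1, 3, 4}

{1, 3, 4}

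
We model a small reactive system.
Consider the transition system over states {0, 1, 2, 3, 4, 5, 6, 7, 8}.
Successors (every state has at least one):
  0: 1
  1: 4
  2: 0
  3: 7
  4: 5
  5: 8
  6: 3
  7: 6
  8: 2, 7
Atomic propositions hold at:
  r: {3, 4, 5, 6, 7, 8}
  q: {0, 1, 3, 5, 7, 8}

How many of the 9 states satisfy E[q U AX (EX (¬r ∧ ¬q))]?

Sat(¬r) = {0, 1, 2}
Sat(¬q) = {2, 4, 6}
Sat(¬r ∧ ¬q) = {2}
Sat(EX (¬r ∧ ¬q)) = {s : some successor in {2}} = {8}
Sat(AX (EX (¬r ∧ ¬q))) = {s : every successor in {8}} = {5}
E[q U AX (EX (¬r ∧ ¬q))]: least fixpoint, start Z0 = Sat(AX (EX (¬r ∧ ¬q))) = {5}, add states in Sat(q) with some successor in Z. Already a fixed point.
Sat(E[q U AX (EX (¬r ∧ ¬q))]) = {5}
|Sat(E[q U AX (EX (¬r ∧ ¬q))])| = |{5}| = 1.

1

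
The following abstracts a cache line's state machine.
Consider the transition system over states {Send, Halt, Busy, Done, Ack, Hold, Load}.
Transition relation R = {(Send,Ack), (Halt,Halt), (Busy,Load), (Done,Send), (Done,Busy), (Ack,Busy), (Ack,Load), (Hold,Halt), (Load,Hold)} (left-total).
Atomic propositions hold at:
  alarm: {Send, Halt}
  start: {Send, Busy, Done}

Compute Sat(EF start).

EF start: least fixpoint, start Z0 = {Send, Busy, Done}, add states with some successor in Z. Z1 = {Send, Busy, Done, Ack}; fixed.
Sat(EF start) = {Send, Busy, Done, Ack}

{Send, Busy, Done, Ack}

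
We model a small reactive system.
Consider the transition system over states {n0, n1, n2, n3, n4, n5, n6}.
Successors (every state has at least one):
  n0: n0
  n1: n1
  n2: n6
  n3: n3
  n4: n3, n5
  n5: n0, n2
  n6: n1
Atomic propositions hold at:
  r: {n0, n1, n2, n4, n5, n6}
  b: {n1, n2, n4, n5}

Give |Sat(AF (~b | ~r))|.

Sat(~b) = {n0, n3, n6}
Sat(~r) = {n3}
Sat(~b | ~r) = {n0, n3, n6}
AF (~b | ~r): least fixpoint, start Z0 = {n0, n3, n6}, add states with every successor in Z. Z1 = {n0, n2, n3, n6}; Z2 = {n0, n2, n3, n5, n6}; Z3 = {n0, n2, n3, n4, n5, n6}; fixed.
Sat(AF (~b | ~r)) = {n0, n2, n3, n4, n5, n6}
|Sat(AF (~b | ~r))| = |{n0, n2, n3, n4, n5, n6}| = 6.

6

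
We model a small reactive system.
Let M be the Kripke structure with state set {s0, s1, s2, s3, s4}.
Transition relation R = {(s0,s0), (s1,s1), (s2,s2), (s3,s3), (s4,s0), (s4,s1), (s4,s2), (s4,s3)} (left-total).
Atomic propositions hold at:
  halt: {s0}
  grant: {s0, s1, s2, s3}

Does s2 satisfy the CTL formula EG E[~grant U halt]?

No

Sat(~grant) = {s4}
E[~grant U halt]: least fixpoint, start Z0 = Sat(halt) = {s0}, add states in Sat(~grant) with some successor in Z. Z1 = {s0, s4}; fixed.
Sat(E[~grant U halt]) = {s0, s4}
EG E[~grant U halt]: greatest fixpoint, start Z0 = {s0, s4}, keep only states in Sat with some successor in Z. Already a fixed point.
Sat(EG E[~grant U halt]) = {s0, s4}
s2 ∉ Sat(EG E[~grant U halt]) = {s0, s4}, so the formula does not hold at s2.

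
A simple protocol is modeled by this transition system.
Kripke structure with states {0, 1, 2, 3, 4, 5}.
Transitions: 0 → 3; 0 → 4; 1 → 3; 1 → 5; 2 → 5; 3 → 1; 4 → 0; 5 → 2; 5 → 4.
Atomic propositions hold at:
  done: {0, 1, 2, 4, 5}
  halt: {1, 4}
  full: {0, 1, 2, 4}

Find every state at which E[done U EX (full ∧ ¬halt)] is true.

Sat(¬halt) = {0, 2, 3, 5}
Sat(full ∧ ¬halt) = {0, 2}
Sat(EX (full ∧ ¬halt)) = {s : some successor in {0, 2}} = {4, 5}
E[done U EX (full ∧ ¬halt)]: least fixpoint, start Z0 = Sat(EX (full ∧ ¬halt)) = {4, 5}, add states in Sat(done) with some successor in Z. Z1 = {0, 1, 2, 4, 5}; fixed.
Sat(E[done U EX (full ∧ ¬halt)]) = {0, 1, 2, 4, 5}

{0, 1, 2, 4, 5}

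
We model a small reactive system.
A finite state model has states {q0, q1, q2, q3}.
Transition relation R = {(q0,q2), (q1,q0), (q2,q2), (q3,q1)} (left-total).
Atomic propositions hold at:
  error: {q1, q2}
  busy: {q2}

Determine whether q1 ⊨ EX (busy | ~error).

Sat(~error) = {q0, q3}
Sat(busy | ~error) = {q0, q2, q3}
Sat(EX (busy | ~error)) = {s : some successor in {q0, q2, q3}} = {q0, q1, q2}
q1 ∈ Sat(EX (busy | ~error)) = {q0, q1, q2}, so the formula holds at q1.

Yes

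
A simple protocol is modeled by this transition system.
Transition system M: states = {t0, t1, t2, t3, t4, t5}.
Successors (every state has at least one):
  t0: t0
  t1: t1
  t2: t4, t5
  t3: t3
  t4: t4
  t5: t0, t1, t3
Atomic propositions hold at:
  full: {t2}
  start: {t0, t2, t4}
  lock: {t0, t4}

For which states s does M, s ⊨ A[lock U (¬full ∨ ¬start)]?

Sat(¬full) = {t0, t1, t3, t4, t5}
Sat(¬start) = {t1, t3, t5}
Sat(¬full ∨ ¬start) = {t0, t1, t3, t4, t5}
A[lock U (¬full ∨ ¬start)]: least fixpoint, start Z0 = Sat((¬full ∨ ¬start)) = {t0, t1, t3, t4, t5}, add states in Sat(lock) with every successor in Z. Already a fixed point.
Sat(A[lock U (¬full ∨ ¬start)]) = {t0, t1, t3, t4, t5}

{t0, t1, t3, t4, t5}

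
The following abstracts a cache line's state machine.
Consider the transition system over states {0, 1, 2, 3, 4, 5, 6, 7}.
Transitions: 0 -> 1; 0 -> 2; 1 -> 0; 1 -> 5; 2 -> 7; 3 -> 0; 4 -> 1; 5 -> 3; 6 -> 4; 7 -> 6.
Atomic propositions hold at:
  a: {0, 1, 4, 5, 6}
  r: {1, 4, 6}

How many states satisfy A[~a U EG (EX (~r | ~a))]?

4

Sat(~a) = {2, 3, 7}
Sat(~r) = {0, 2, 3, 5, 7}
Sat(~r | ~a) = {0, 2, 3, 5, 7}
Sat(EX (~r | ~a)) = {s : some successor in {0, 2, 3, 5, 7}} = {0, 1, 2, 3, 5}
EG (EX (~r | ~a)): greatest fixpoint, start Z0 = {0, 1, 2, 3, 5}, keep only states in Sat with some successor in Z. Z1 = {0, 1, 3, 5}; fixed.
Sat(EG (EX (~r | ~a))) = {0, 1, 3, 5}
A[~a U EG (EX (~r | ~a))]: least fixpoint, start Z0 = Sat(EG (EX (~r | ~a))) = {0, 1, 3, 5}, add states in Sat(~a) with every successor in Z. Already a fixed point.
Sat(A[~a U EG (EX (~r | ~a))]) = {0, 1, 3, 5}
|Sat(A[~a U EG (EX (~r | ~a))])| = |{0, 1, 3, 5}| = 4.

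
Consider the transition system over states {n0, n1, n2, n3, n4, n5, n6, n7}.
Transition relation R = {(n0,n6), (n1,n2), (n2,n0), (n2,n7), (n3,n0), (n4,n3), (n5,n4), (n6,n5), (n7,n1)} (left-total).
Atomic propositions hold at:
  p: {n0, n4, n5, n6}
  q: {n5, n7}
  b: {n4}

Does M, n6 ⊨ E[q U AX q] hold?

Yes

Sat(AX q) = {s : every successor in {n5, n7}} = {n6}
E[q U AX q]: least fixpoint, start Z0 = Sat(AX q) = {n6}, add states in Sat(q) with some successor in Z. Already a fixed point.
Sat(E[q U AX q]) = {n6}
n6 ∈ Sat(E[q U AX q]) = {n6}, so the formula holds at n6.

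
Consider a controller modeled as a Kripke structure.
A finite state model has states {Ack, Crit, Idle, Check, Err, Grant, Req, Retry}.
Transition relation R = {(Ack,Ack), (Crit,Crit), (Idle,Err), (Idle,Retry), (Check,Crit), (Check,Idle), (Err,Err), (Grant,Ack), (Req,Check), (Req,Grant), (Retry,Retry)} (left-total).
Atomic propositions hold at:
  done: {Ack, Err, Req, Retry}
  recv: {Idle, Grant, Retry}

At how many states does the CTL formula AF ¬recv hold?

6

Sat(¬recv) = {Ack, Crit, Check, Err, Req}
AF ¬recv: least fixpoint, start Z0 = {Ack, Crit, Check, Err, Req}, add states with every successor in Z. Z1 = {Ack, Crit, Check, Err, Grant, Req}; fixed.
Sat(AF ¬recv) = {Ack, Crit, Check, Err, Grant, Req}
|Sat(AF ¬recv)| = |{Ack, Crit, Check, Err, Grant, Req}| = 6.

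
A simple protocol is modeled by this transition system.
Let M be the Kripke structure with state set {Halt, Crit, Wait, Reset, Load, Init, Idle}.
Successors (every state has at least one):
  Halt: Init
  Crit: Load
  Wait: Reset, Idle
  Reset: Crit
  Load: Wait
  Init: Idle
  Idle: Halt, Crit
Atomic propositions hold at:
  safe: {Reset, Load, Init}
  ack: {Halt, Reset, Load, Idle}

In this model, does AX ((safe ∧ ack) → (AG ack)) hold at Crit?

Sat(safe ∧ ack) = {Reset, Load}
AG ack: greatest fixpoint, start Z0 = {Halt, Reset, Load, Idle}, keep only states in Sat with every successor in Z. Z1 = ∅; fixed.
Sat(AG ack) = ∅
Sat((safe ∧ ack) → (AG ack)) = {Halt, Crit, Wait, Init, Idle}
Sat(AX ((safe ∧ ack) → (AG ack))) = {s : every successor in {Halt, Crit, Wait, Init, Idle}} = {Halt, Reset, Load, Init, Idle}
Crit ∉ Sat(AX ((safe ∧ ack) → (AG ack))) = {Halt, Reset, Load, Init, Idle}, so the formula does not hold at Crit.

No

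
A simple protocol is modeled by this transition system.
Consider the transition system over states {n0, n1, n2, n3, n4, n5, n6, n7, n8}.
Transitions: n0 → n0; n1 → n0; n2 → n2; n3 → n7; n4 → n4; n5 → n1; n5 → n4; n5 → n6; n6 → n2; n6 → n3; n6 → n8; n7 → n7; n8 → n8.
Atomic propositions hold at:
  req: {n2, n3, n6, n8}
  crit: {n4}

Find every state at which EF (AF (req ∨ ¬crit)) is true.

{n0, n1, n2, n3, n5, n6, n7, n8}

Sat(¬crit) = {n0, n1, n2, n3, n5, n6, n7, n8}
Sat(req ∨ ¬crit) = {n0, n1, n2, n3, n5, n6, n7, n8}
AF (req ∨ ¬crit): least fixpoint, start Z0 = {n0, n1, n2, n3, n5, n6, n7, n8}, add states with every successor in Z. Already a fixed point.
Sat(AF (req ∨ ¬crit)) = {n0, n1, n2, n3, n5, n6, n7, n8}
EF (AF (req ∨ ¬crit)): least fixpoint, start Z0 = {n0, n1, n2, n3, n5, n6, n7, n8}, add states with some successor in Z. Already a fixed point.
Sat(EF (AF (req ∨ ¬crit))) = {n0, n1, n2, n3, n5, n6, n7, n8}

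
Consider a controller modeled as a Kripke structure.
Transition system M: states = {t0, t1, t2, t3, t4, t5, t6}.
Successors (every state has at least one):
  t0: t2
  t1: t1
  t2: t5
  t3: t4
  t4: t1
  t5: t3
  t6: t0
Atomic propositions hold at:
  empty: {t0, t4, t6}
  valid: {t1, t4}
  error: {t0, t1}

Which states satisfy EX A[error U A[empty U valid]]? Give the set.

{t1, t3, t4}

A[empty U valid]: least fixpoint, start Z0 = Sat(valid) = {t1, t4}, add states in Sat(empty) with every successor in Z. Already a fixed point.
Sat(A[empty U valid]) = {t1, t4}
A[error U A[empty U valid]]: least fixpoint, start Z0 = Sat(A[empty U valid]) = {t1, t4}, add states in Sat(error) with every successor in Z. Already a fixed point.
Sat(A[error U A[empty U valid]]) = {t1, t4}
Sat(EX A[error U A[empty U valid]]) = {s : some successor in {t1, t4}} = {t1, t3, t4}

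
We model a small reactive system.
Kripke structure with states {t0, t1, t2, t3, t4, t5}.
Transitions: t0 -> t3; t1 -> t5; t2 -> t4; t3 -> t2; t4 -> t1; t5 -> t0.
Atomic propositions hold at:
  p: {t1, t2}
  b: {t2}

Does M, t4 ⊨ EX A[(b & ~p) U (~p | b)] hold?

Sat(~p) = {t0, t3, t4, t5}
Sat(b & ~p) = ∅
Sat(~p | b) = {t0, t2, t3, t4, t5}
A[(b & ~p) U (~p | b)]: least fixpoint, start Z0 = Sat((~p | b)) = {t0, t2, t3, t4, t5}, add states in Sat(b & ~p) with every successor in Z. Already a fixed point.
Sat(A[(b & ~p) U (~p | b)]) = {t0, t2, t3, t4, t5}
Sat(EX A[(b & ~p) U (~p | b)]) = {s : some successor in {t0, t2, t3, t4, t5}} = {t0, t1, t2, t3, t5}
t4 ∉ Sat(EX A[(b & ~p) U (~p | b)]) = {t0, t1, t2, t3, t5}, so the formula does not hold at t4.

No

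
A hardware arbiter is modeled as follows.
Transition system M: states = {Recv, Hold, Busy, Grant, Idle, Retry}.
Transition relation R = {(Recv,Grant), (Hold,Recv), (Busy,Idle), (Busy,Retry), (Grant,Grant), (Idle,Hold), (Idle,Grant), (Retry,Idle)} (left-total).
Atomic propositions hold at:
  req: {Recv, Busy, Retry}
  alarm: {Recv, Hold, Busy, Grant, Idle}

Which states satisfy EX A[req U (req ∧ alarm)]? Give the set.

{Hold}

Sat(req ∧ alarm) = {Recv, Busy}
A[req U (req ∧ alarm)]: least fixpoint, start Z0 = Sat((req ∧ alarm)) = {Recv, Busy}, add states in Sat(req) with every successor in Z. Already a fixed point.
Sat(A[req U (req ∧ alarm)]) = {Recv, Busy}
Sat(EX A[req U (req ∧ alarm)]) = {s : some successor in {Recv, Busy}} = {Hold}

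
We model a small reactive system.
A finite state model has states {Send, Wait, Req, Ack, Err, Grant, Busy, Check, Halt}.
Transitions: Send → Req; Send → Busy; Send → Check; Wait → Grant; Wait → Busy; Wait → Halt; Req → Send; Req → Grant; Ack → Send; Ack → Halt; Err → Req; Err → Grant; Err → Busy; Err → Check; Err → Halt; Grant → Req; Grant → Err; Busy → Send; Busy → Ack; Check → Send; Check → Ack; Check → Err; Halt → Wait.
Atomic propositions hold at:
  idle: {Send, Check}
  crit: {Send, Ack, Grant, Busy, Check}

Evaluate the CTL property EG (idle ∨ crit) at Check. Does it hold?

Sat(idle ∨ crit) = {Send, Ack, Grant, Busy, Check}
EG (idle ∨ crit): greatest fixpoint, start Z0 = {Send, Ack, Grant, Busy, Check}, keep only states in Sat with some successor in Z. Z1 = {Send, Ack, Busy, Check}; fixed.
Sat(EG (idle ∨ crit)) = {Send, Ack, Busy, Check}
Check ∈ Sat(EG (idle ∨ crit)) = {Send, Ack, Busy, Check}, so the formula holds at Check.

Yes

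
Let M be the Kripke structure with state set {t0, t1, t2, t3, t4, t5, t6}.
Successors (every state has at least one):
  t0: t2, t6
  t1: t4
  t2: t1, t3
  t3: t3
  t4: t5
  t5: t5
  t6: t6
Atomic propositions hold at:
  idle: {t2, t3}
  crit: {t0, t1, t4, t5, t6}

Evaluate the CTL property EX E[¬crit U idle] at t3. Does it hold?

Yes

Sat(¬crit) = {t2, t3}
E[¬crit U idle]: least fixpoint, start Z0 = Sat(idle) = {t2, t3}, add states in Sat(¬crit) with some successor in Z. Already a fixed point.
Sat(E[¬crit U idle]) = {t2, t3}
Sat(EX E[¬crit U idle]) = {s : some successor in {t2, t3}} = {t0, t2, t3}
t3 ∈ Sat(EX E[¬crit U idle]) = {t0, t2, t3}, so the formula holds at t3.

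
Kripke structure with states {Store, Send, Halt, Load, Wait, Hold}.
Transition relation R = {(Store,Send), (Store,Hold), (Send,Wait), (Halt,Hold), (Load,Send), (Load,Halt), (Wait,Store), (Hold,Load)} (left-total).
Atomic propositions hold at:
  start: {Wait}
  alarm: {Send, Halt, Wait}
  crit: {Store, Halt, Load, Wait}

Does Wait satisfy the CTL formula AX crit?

Sat(AX crit) = {s : every successor in {Store, Halt, Load, Wait}} = {Send, Wait, Hold}
Wait ∈ Sat(AX crit) = {Send, Wait, Hold}, so the formula holds at Wait.

Yes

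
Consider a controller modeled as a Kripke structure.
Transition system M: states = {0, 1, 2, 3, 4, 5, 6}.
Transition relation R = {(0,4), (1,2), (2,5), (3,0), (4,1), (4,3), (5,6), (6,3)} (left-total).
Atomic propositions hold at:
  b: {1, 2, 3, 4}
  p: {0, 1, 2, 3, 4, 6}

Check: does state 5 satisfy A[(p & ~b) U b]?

No

Sat(~b) = {0, 5, 6}
Sat(p & ~b) = {0, 6}
A[(p & ~b) U b]: least fixpoint, start Z0 = Sat(b) = {1, 2, 3, 4}, add states in Sat(p & ~b) with every successor in Z. Z1 = {0, 1, 2, 3, 4, 6}; fixed.
Sat(A[(p & ~b) U b]) = {0, 1, 2, 3, 4, 6}
5 ∉ Sat(A[(p & ~b) U b]) = {0, 1, 2, 3, 4, 6}, so the formula does not hold at 5.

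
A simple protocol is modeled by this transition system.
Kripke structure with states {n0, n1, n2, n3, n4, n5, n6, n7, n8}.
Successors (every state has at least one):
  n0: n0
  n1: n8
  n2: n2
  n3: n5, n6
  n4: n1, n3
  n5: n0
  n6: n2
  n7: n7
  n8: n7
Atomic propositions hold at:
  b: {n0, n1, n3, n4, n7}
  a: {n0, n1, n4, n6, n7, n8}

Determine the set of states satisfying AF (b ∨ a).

{n0, n1, n3, n4, n5, n6, n7, n8}

Sat(b ∨ a) = {n0, n1, n3, n4, n6, n7, n8}
AF (b ∨ a): least fixpoint, start Z0 = {n0, n1, n3, n4, n6, n7, n8}, add states with every successor in Z. Z1 = {n0, n1, n3, n4, n5, n6, n7, n8}; fixed.
Sat(AF (b ∨ a)) = {n0, n1, n3, n4, n5, n6, n7, n8}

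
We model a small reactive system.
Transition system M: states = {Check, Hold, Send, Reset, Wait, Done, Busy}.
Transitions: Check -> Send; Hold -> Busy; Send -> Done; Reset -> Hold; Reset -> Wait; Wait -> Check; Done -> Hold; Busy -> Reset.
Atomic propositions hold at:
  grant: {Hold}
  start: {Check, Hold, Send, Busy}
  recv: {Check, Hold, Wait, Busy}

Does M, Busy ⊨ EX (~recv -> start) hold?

No

Sat(~recv) = {Send, Reset, Done}
Sat(~recv -> start) = {Check, Hold, Send, Wait, Busy}
Sat(EX (~recv -> start)) = {s : some successor in {Check, Hold, Send, Wait, Busy}} = {Check, Hold, Reset, Wait, Done}
Busy ∉ Sat(EX (~recv -> start)) = {Check, Hold, Reset, Wait, Done}, so the formula does not hold at Busy.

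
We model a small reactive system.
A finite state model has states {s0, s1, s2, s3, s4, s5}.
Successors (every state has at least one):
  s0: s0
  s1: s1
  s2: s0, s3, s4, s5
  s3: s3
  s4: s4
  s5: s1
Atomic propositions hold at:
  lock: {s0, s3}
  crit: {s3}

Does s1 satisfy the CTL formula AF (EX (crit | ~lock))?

Yes

Sat(~lock) = {s1, s2, s4, s5}
Sat(crit | ~lock) = {s1, s2, s3, s4, s5}
Sat(EX (crit | ~lock)) = {s : some successor in {s1, s2, s3, s4, s5}} = {s1, s2, s3, s4, s5}
AF (EX (crit | ~lock)): least fixpoint, start Z0 = {s1, s2, s3, s4, s5}, add states with every successor in Z. Already a fixed point.
Sat(AF (EX (crit | ~lock))) = {s1, s2, s3, s4, s5}
s1 ∈ Sat(AF (EX (crit | ~lock))) = {s1, s2, s3, s4, s5}, so the formula holds at s1.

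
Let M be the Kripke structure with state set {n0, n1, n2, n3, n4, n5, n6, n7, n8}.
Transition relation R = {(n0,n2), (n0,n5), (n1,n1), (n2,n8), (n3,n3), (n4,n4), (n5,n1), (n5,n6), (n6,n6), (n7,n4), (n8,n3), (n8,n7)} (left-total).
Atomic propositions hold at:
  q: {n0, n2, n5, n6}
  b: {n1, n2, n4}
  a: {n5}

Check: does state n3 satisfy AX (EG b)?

EG b: greatest fixpoint, start Z0 = {n1, n2, n4}, keep only states in Sat with some successor in Z. Z1 = {n1, n4}; fixed.
Sat(EG b) = {n1, n4}
Sat(AX (EG b)) = {s : every successor in {n1, n4}} = {n1, n4, n7}
n3 ∉ Sat(AX (EG b)) = {n1, n4, n7}, so the formula does not hold at n3.

No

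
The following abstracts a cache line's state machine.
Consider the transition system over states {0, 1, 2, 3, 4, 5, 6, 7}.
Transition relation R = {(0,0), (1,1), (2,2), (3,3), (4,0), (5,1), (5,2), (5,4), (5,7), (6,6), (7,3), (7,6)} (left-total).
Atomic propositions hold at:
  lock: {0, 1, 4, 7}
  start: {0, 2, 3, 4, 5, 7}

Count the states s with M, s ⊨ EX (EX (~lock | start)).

7

Sat(~lock) = {2, 3, 5, 6}
Sat(~lock | start) = {0, 2, 3, 4, 5, 6, 7}
Sat(EX (~lock | start)) = {s : some successor in {0, 2, 3, 4, 5, 6, 7}} = {0, 2, 3, 4, 5, 6, 7}
Sat(EX (EX (~lock | start))) = {s : some successor in {0, 2, 3, 4, 5, 6, 7}} = {0, 2, 3, 4, 5, 6, 7}
|Sat(EX (EX (~lock | start)))| = |{0, 2, 3, 4, 5, 6, 7}| = 7.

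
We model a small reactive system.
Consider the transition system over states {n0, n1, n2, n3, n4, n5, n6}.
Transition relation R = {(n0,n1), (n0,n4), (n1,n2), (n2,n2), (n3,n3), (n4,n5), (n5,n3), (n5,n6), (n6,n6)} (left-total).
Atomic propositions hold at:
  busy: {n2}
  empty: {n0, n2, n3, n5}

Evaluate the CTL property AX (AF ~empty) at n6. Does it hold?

Yes

Sat(~empty) = {n1, n4, n6}
AF ~empty: least fixpoint, start Z0 = {n1, n4, n6}, add states with every successor in Z. Z1 = {n0, n1, n4, n6}; fixed.
Sat(AF ~empty) = {n0, n1, n4, n6}
Sat(AX (AF ~empty)) = {s : every successor in {n0, n1, n4, n6}} = {n0, n6}
n6 ∈ Sat(AX (AF ~empty)) = {n0, n6}, so the formula holds at n6.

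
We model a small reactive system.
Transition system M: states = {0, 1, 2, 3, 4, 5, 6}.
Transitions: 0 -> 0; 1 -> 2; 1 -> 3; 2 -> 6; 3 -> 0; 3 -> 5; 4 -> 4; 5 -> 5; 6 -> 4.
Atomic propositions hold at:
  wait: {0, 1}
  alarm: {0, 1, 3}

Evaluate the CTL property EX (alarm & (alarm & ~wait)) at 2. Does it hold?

No

Sat(~wait) = {2, 3, 4, 5, 6}
Sat(alarm & ~wait) = {3}
Sat(alarm & (alarm & ~wait)) = {3}
Sat(EX (alarm & (alarm & ~wait))) = {s : some successor in {3}} = {1}
2 ∉ Sat(EX (alarm & (alarm & ~wait))) = {1}, so the formula does not hold at 2.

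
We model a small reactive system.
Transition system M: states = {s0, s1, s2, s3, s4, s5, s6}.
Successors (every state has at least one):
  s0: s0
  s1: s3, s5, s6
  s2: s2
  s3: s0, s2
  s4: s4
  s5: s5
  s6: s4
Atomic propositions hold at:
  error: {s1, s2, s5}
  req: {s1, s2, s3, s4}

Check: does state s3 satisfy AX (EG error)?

EG error: greatest fixpoint, start Z0 = {s1, s2, s5}, keep only states in Sat with some successor in Z. Already a fixed point.
Sat(EG error) = {s1, s2, s5}
Sat(AX (EG error)) = {s : every successor in {s1, s2, s5}} = {s2, s5}
s3 ∉ Sat(AX (EG error)) = {s2, s5}, so the formula does not hold at s3.

No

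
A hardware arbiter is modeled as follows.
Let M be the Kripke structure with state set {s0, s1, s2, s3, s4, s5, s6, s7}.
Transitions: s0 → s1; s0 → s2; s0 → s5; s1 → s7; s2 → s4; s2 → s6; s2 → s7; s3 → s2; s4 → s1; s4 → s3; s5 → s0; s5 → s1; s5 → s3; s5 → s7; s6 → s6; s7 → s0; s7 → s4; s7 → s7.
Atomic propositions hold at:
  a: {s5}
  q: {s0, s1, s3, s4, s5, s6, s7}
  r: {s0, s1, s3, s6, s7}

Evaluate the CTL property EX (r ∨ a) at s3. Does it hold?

No

Sat(r ∨ a) = {s0, s1, s3, s5, s6, s7}
Sat(EX (r ∨ a)) = {s : some successor in {s0, s1, s3, s5, s6, s7}} = {s0, s1, s2, s4, s5, s6, s7}
s3 ∉ Sat(EX (r ∨ a)) = {s0, s1, s2, s4, s5, s6, s7}, so the formula does not hold at s3.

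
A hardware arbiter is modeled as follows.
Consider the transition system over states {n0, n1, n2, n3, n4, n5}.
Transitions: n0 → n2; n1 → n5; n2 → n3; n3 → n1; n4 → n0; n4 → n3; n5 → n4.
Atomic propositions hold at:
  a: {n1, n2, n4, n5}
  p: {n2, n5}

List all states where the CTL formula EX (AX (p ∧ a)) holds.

{n3, n4}

Sat(p ∧ a) = {n2, n5}
Sat(AX (p ∧ a)) = {s : every successor in {n2, n5}} = {n0, n1}
Sat(EX (AX (p ∧ a))) = {s : some successor in {n0, n1}} = {n3, n4}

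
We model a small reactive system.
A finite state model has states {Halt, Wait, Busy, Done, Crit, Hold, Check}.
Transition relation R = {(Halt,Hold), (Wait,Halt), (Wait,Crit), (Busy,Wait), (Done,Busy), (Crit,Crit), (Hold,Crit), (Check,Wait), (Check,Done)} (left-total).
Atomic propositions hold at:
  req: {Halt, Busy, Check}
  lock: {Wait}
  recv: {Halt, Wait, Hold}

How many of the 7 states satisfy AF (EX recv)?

Sat(EX recv) = {s : some successor in {Halt, Wait, Hold}} = {Halt, Wait, Busy, Check}
AF (EX recv): least fixpoint, start Z0 = {Halt, Wait, Busy, Check}, add states with every successor in Z. Z1 = {Halt, Wait, Busy, Done, Check}; fixed.
Sat(AF (EX recv)) = {Halt, Wait, Busy, Done, Check}
|Sat(AF (EX recv))| = |{Halt, Wait, Busy, Done, Check}| = 5.

5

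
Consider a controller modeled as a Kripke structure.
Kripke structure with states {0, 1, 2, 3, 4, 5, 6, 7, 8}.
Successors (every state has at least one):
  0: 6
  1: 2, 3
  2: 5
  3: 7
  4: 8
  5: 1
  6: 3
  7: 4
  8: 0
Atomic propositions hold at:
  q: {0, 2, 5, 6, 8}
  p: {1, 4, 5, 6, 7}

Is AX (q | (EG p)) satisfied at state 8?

Yes

EG p: greatest fixpoint, start Z0 = {1, 4, 5, 6, 7}, keep only states in Sat with some successor in Z. Z1 = {5, 7}; Z2 = ∅; fixed.
Sat(EG p) = ∅
Sat(q | (EG p)) = {0, 2, 5, 6, 8}
Sat(AX (q | (EG p))) = {s : every successor in {0, 2, 5, 6, 8}} = {0, 2, 4, 8}
8 ∈ Sat(AX (q | (EG p))) = {0, 2, 4, 8}, so the formula holds at 8.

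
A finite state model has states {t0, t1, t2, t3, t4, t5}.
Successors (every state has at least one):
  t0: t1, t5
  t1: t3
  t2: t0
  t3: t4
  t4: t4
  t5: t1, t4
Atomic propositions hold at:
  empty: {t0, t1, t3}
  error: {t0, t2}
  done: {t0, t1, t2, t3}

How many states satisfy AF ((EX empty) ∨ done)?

5

Sat(EX empty) = {s : some successor in {t0, t1, t3}} = {t0, t1, t2, t5}
Sat((EX empty) ∨ done) = {t0, t1, t2, t3, t5}
AF ((EX empty) ∨ done): least fixpoint, start Z0 = {t0, t1, t2, t3, t5}, add states with every successor in Z. Already a fixed point.
Sat(AF ((EX empty) ∨ done)) = {t0, t1, t2, t3, t5}
|Sat(AF ((EX empty) ∨ done))| = |{t0, t1, t2, t3, t5}| = 5.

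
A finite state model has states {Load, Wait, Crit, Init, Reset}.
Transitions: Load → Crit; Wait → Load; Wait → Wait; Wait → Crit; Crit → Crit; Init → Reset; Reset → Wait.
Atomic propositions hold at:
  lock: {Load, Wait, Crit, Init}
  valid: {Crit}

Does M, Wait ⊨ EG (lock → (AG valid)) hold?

AG valid: greatest fixpoint, start Z0 = {Crit}, keep only states in Sat with every successor in Z. Already a fixed point.
Sat(AG valid) = {Crit}
Sat(lock → (AG valid)) = {Crit, Reset}
EG (lock → (AG valid)): greatest fixpoint, start Z0 = {Crit, Reset}, keep only states in Sat with some successor in Z. Z1 = {Crit}; fixed.
Sat(EG (lock → (AG valid))) = {Crit}
Wait ∉ Sat(EG (lock → (AG valid))) = {Crit}, so the formula does not hold at Wait.

No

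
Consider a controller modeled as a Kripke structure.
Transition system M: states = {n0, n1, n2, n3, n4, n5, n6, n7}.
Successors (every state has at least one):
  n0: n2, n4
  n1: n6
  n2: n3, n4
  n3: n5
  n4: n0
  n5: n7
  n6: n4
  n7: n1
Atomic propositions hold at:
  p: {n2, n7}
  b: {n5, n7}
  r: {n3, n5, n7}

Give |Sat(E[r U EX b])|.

Sat(EX b) = {s : some successor in {n5, n7}} = {n3, n5}
E[r U EX b]: least fixpoint, start Z0 = Sat(EX b) = {n3, n5}, add states in Sat(r) with some successor in Z. Already a fixed point.
Sat(E[r U EX b]) = {n3, n5}
|Sat(E[r U EX b])| = |{n3, n5}| = 2.

2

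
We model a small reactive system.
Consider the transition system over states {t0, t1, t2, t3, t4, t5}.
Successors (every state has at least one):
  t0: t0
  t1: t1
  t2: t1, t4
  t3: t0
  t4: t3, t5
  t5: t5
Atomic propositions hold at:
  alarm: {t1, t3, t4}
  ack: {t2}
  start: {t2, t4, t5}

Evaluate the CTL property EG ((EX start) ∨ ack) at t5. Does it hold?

Yes

Sat(EX start) = {s : some successor in {t2, t4, t5}} = {t2, t4, t5}
Sat((EX start) ∨ ack) = {t2, t4, t5}
EG ((EX start) ∨ ack): greatest fixpoint, start Z0 = {t2, t4, t5}, keep only states in Sat with some successor in Z. Already a fixed point.
Sat(EG ((EX start) ∨ ack)) = {t2, t4, t5}
t5 ∈ Sat(EG ((EX start) ∨ ack)) = {t2, t4, t5}, so the formula holds at t5.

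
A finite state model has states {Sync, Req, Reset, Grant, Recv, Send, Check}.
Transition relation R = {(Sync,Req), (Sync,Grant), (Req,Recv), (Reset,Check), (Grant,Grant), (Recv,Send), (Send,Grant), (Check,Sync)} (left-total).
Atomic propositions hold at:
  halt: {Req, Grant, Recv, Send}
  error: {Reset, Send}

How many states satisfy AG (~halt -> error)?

Sat(~halt) = {Sync, Reset, Check}
Sat(~halt -> error) = {Req, Reset, Grant, Recv, Send}
AG (~halt -> error): greatest fixpoint, start Z0 = {Req, Reset, Grant, Recv, Send}, keep only states in Sat with every successor in Z. Z1 = {Req, Grant, Recv, Send}; fixed.
Sat(AG (~halt -> error)) = {Req, Grant, Recv, Send}
|Sat(AG (~halt -> error))| = |{Req, Grant, Recv, Send}| = 4.

4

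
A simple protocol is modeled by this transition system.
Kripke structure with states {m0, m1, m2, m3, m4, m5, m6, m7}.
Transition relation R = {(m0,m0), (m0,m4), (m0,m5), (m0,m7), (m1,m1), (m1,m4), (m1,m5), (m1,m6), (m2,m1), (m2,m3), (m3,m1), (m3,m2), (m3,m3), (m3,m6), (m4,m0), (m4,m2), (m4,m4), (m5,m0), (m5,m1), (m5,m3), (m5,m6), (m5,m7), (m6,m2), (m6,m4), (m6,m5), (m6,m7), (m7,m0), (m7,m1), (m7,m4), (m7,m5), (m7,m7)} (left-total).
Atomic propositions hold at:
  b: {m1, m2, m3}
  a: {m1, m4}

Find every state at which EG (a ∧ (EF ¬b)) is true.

{m1, m4}

Sat(¬b) = {m0, m4, m5, m6, m7}
EF ¬b: least fixpoint, start Z0 = {m0, m4, m5, m6, m7}, add states with some successor in Z. Z1 = {m0, m1, m3, m4, m5, m6, m7}; Z2 = {m0, m1, m2, m3, m4, m5, m6, m7}; fixed.
Sat(EF ¬b) = {m0, m1, m2, m3, m4, m5, m6, m7}
Sat(a ∧ (EF ¬b)) = {m1, m4}
EG (a ∧ (EF ¬b)): greatest fixpoint, start Z0 = {m1, m4}, keep only states in Sat with some successor in Z. Already a fixed point.
Sat(EG (a ∧ (EF ¬b))) = {m1, m4}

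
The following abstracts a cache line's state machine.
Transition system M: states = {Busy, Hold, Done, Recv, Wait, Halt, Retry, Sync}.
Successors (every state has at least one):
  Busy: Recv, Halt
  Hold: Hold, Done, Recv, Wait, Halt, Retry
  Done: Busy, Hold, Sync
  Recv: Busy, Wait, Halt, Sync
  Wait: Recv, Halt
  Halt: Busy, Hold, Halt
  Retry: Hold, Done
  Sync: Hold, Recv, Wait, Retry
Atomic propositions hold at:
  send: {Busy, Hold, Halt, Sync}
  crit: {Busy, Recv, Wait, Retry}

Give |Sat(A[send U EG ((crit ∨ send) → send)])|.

Sat(crit ∨ send) = {Busy, Hold, Recv, Wait, Halt, Retry, Sync}
Sat((crit ∨ send) → send) = {Busy, Hold, Done, Halt, Sync}
EG ((crit ∨ send) → send): greatest fixpoint, start Z0 = {Busy, Hold, Done, Halt, Sync}, keep only states in Sat with some successor in Z. Already a fixed point.
Sat(EG ((crit ∨ send) → send)) = {Busy, Hold, Done, Halt, Sync}
A[send U EG ((crit ∨ send) → send)]: least fixpoint, start Z0 = Sat(EG ((crit ∨ send) → send)) = {Busy, Hold, Done, Halt, Sync}, add states in Sat(send) with every successor in Z. Already a fixed point.
Sat(A[send U EG ((crit ∨ send) → send)]) = {Busy, Hold, Done, Halt, Sync}
|Sat(A[send U EG ((crit ∨ send) → send)])| = |{Busy, Hold, Done, Halt, Sync}| = 5.

5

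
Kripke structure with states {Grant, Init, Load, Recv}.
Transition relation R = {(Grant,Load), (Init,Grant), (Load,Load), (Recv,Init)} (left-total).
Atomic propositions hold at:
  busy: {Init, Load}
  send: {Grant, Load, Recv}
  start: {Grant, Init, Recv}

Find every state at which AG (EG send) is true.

{Grant, Load}

EG send: greatest fixpoint, start Z0 = {Grant, Load, Recv}, keep only states in Sat with some successor in Z. Z1 = {Grant, Load}; fixed.
Sat(EG send) = {Grant, Load}
AG (EG send): greatest fixpoint, start Z0 = {Grant, Load}, keep only states in Sat with every successor in Z. Already a fixed point.
Sat(AG (EG send)) = {Grant, Load}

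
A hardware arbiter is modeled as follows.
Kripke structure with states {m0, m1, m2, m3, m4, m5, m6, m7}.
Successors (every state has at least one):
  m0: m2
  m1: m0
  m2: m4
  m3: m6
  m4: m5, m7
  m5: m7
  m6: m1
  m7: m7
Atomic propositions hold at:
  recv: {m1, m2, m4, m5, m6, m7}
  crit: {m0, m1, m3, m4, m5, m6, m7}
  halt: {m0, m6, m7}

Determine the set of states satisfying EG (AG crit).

{m4, m5, m7}

AG crit: greatest fixpoint, start Z0 = {m0, m1, m3, m4, m5, m6, m7}, keep only states in Sat with every successor in Z. Z1 = {m1, m3, m4, m5, m6, m7}; Z2 = {m3, m4, m5, m6, m7}; Z3 = {m3, m4, m5, m7}; Z4 = {m4, m5, m7}; fixed.
Sat(AG crit) = {m4, m5, m7}
EG (AG crit): greatest fixpoint, start Z0 = {m4, m5, m7}, keep only states in Sat with some successor in Z. Already a fixed point.
Sat(EG (AG crit)) = {m4, m5, m7}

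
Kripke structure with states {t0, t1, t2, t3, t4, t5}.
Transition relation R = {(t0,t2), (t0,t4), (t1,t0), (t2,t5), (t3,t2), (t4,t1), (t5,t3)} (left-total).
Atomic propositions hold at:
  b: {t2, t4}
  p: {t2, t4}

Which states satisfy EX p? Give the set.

Sat(EX p) = {s : some successor in {t2, t4}} = {t0, t3}

{t0, t3}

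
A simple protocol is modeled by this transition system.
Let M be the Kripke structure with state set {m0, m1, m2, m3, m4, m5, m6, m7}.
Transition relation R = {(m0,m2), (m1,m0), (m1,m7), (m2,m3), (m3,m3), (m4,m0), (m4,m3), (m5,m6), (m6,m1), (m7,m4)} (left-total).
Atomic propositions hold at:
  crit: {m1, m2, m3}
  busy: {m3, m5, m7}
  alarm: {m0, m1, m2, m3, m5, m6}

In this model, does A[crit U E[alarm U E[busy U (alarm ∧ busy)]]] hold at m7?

Sat(alarm ∧ busy) = {m3, m5}
E[busy U (alarm ∧ busy)]: least fixpoint, start Z0 = Sat((alarm ∧ busy)) = {m3, m5}, add states in Sat(busy) with some successor in Z. Already a fixed point.
Sat(E[busy U (alarm ∧ busy)]) = {m3, m5}
E[alarm U E[busy U (alarm ∧ busy)]]: least fixpoint, start Z0 = Sat(E[busy U (alarm ∧ busy)]) = {m3, m5}, add states in Sat(alarm) with some successor in Z. Z1 = {m2, m3, m5}; Z2 = {m0, m2, m3, m5}; Z3 = {m0, m1, m2, m3, m5}; Z4 = {m0, m1, m2, m3, m5, m6}; fixed.
Sat(E[alarm U E[busy U (alarm ∧ busy)]]) = {m0, m1, m2, m3, m5, m6}
A[crit U E[alarm U E[busy U (alarm ∧ busy)]]]: least fixpoint, start Z0 = Sat(E[alarm U E[busy U (alarm ∧ busy)]]) = {m0, m1, m2, m3, m5, m6}, add states in Sat(crit) with every successor in Z. Already a fixed point.
Sat(A[crit U E[alarm U E[busy U (alarm ∧ busy)]]]) = {m0, m1, m2, m3, m5, m6}
m7 ∉ Sat(A[crit U E[alarm U E[busy U (alarm ∧ busy)]]]) = {m0, m1, m2, m3, m5, m6}, so the formula does not hold at m7.

No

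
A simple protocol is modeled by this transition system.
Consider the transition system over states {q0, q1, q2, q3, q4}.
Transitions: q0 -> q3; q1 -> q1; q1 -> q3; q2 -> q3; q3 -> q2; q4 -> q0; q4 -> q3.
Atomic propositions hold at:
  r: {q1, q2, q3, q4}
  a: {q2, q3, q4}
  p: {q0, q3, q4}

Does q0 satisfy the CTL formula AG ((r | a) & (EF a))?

No

Sat(r | a) = {q1, q2, q3, q4}
EF a: least fixpoint, start Z0 = {q2, q3, q4}, add states with some successor in Z. Z1 = {q0, q1, q2, q3, q4}; fixed.
Sat(EF a) = {q0, q1, q2, q3, q4}
Sat((r | a) & (EF a)) = {q1, q2, q3, q4}
AG ((r | a) & (EF a)): greatest fixpoint, start Z0 = {q1, q2, q3, q4}, keep only states in Sat with every successor in Z. Z1 = {q1, q2, q3}; fixed.
Sat(AG ((r | a) & (EF a))) = {q1, q2, q3}
q0 ∉ Sat(AG ((r | a) & (EF a))) = {q1, q2, q3}, so the formula does not hold at q0.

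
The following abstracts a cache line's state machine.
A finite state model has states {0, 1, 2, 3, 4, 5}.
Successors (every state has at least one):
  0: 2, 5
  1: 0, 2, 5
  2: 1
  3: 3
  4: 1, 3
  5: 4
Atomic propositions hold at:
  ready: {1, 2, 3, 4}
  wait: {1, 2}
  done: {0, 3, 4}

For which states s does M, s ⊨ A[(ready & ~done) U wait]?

Sat(~done) = {1, 2, 5}
Sat(ready & ~done) = {1, 2}
A[(ready & ~done) U wait]: least fixpoint, start Z0 = Sat(wait) = {1, 2}, add states in Sat(ready & ~done) with every successor in Z. Already a fixed point.
Sat(A[(ready & ~done) U wait]) = {1, 2}

{1, 2}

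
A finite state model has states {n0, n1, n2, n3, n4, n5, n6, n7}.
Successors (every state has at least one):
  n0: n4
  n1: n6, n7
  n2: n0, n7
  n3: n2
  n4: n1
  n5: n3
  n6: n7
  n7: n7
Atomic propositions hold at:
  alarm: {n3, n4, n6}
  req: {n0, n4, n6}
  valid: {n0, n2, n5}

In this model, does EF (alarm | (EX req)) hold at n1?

Sat(EX req) = {s : some successor in {n0, n4, n6}} = {n0, n1, n2}
Sat(alarm | (EX req)) = {n0, n1, n2, n3, n4, n6}
EF (alarm | (EX req)): least fixpoint, start Z0 = {n0, n1, n2, n3, n4, n6}, add states with some successor in Z. Z1 = {n0, n1, n2, n3, n4, n5, n6}; fixed.
Sat(EF (alarm | (EX req))) = {n0, n1, n2, n3, n4, n5, n6}
n1 ∈ Sat(EF (alarm | (EX req))) = {n0, n1, n2, n3, n4, n5, n6}, so the formula holds at n1.

Yes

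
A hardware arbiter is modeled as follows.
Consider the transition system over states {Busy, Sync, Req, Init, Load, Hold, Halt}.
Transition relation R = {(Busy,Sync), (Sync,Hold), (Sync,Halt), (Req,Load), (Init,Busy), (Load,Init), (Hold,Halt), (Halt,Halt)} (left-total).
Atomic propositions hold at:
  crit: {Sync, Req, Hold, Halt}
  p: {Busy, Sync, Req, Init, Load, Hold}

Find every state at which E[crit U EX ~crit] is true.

Sat(~crit) = {Busy, Init, Load}
Sat(EX ~crit) = {s : some successor in {Busy, Init, Load}} = {Req, Init, Load}
E[crit U EX ~crit]: least fixpoint, start Z0 = Sat(EX ~crit) = {Req, Init, Load}, add states in Sat(crit) with some successor in Z. Already a fixed point.
Sat(E[crit U EX ~crit]) = {Req, Init, Load}

{Req, Init, Load}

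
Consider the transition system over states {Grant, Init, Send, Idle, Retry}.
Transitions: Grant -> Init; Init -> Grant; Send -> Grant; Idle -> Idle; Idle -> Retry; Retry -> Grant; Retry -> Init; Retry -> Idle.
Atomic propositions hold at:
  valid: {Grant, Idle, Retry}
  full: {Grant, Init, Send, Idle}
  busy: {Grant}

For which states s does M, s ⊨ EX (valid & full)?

{Init, Send, Idle, Retry}

Sat(valid & full) = {Grant, Idle}
Sat(EX (valid & full)) = {s : some successor in {Grant, Idle}} = {Init, Send, Idle, Retry}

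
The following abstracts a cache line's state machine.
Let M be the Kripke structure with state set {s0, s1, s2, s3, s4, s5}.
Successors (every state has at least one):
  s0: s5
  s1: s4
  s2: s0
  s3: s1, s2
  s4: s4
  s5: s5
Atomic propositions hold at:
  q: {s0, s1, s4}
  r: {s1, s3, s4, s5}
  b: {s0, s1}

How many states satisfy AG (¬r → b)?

4

Sat(¬r) = {s0, s2}
Sat(¬r → b) = {s0, s1, s3, s4, s5}
AG (¬r → b): greatest fixpoint, start Z0 = {s0, s1, s3, s4, s5}, keep only states in Sat with every successor in Z. Z1 = {s0, s1, s4, s5}; fixed.
Sat(AG (¬r → b)) = {s0, s1, s4, s5}
|Sat(AG (¬r → b))| = |{s0, s1, s4, s5}| = 4.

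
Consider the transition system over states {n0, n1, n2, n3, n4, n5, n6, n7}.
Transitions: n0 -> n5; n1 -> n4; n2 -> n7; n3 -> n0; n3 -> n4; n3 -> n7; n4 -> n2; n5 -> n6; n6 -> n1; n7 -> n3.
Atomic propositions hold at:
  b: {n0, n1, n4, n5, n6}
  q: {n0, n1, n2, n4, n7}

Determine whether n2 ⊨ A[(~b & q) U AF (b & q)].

Sat(~b) = {n2, n3, n7}
Sat(~b & q) = {n2, n7}
Sat(b & q) = {n0, n1, n4}
AF (b & q): least fixpoint, start Z0 = {n0, n1, n4}, add states with every successor in Z. Z1 = {n0, n1, n4, n6}; Z2 = {n0, n1, n4, n5, n6}; fixed.
Sat(AF (b & q)) = {n0, n1, n4, n5, n6}
A[(~b & q) U AF (b & q)]: least fixpoint, start Z0 = Sat(AF (b & q)) = {n0, n1, n4, n5, n6}, add states in Sat(~b & q) with every successor in Z. Already a fixed point.
Sat(A[(~b & q) U AF (b & q)]) = {n0, n1, n4, n5, n6}
n2 ∉ Sat(A[(~b & q) U AF (b & q)]) = {n0, n1, n4, n5, n6}, so the formula does not hold at n2.

No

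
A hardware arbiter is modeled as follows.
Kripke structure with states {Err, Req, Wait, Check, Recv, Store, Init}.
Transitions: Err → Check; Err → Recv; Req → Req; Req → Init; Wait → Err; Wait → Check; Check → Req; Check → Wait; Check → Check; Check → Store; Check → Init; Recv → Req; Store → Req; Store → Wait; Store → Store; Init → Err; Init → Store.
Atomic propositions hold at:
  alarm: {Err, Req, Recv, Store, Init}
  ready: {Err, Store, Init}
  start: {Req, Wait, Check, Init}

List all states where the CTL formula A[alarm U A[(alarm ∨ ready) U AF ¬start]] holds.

Sat(alarm ∨ ready) = {Err, Req, Recv, Store, Init}
Sat(¬start) = {Err, Recv, Store}
AF ¬start: least fixpoint, start Z0 = {Err, Recv, Store}, add states with every successor in Z. Z1 = {Err, Recv, Store, Init}; fixed.
Sat(AF ¬start) = {Err, Recv, Store, Init}
A[(alarm ∨ ready) U AF ¬start]: least fixpoint, start Z0 = Sat(AF ¬start) = {Err, Recv, Store, Init}, add states in Sat(alarm ∨ ready) with every successor in Z. Already a fixed point.
Sat(A[(alarm ∨ ready) U AF ¬start]) = {Err, Recv, Store, Init}
A[alarm U A[(alarm ∨ ready) U AF ¬start]]: least fixpoint, start Z0 = Sat(A[(alarm ∨ ready) U AF ¬start]) = {Err, Recv, Store, Init}, add states in Sat(alarm) with every successor in Z. Already a fixed point.
Sat(A[alarm U A[(alarm ∨ ready) U AF ¬start]]) = {Err, Recv, Store, Init}

{Err, Recv, Store, Init}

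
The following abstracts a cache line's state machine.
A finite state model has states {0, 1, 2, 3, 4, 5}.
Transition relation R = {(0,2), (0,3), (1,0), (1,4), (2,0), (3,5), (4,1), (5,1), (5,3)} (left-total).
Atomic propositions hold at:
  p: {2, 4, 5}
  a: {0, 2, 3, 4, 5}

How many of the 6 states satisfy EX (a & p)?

Sat(a & p) = {2, 4, 5}
Sat(EX (a & p)) = {s : some successor in {2, 4, 5}} = {0, 1, 3}
|Sat(EX (a & p))| = |{0, 1, 3}| = 3.

3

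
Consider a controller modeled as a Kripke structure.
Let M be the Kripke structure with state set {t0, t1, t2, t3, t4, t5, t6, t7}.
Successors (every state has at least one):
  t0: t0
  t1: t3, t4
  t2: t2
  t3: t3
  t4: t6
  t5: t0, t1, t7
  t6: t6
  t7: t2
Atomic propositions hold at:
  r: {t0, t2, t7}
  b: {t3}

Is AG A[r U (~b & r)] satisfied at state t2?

Sat(~b) = {t0, t1, t2, t4, t5, t6, t7}
Sat(~b & r) = {t0, t2, t7}
A[r U (~b & r)]: least fixpoint, start Z0 = Sat((~b & r)) = {t0, t2, t7}, add states in Sat(r) with every successor in Z. Already a fixed point.
Sat(A[r U (~b & r)]) = {t0, t2, t7}
AG A[r U (~b & r)]: greatest fixpoint, start Z0 = {t0, t2, t7}, keep only states in Sat with every successor in Z. Already a fixed point.
Sat(AG A[r U (~b & r)]) = {t0, t2, t7}
t2 ∈ Sat(AG A[r U (~b & r)]) = {t0, t2, t7}, so the formula holds at t2.

Yes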